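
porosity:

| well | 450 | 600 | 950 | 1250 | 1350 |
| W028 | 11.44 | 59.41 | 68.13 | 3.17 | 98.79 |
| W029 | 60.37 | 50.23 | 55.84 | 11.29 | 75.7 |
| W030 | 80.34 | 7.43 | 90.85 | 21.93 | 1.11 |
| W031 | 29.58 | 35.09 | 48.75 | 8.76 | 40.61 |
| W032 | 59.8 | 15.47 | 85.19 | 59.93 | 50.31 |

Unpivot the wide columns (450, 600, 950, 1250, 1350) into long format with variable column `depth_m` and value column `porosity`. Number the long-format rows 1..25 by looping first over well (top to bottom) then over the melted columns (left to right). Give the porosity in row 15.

25 rows total (5 × 5). Row 15: index ⌊(15-1)/5⌋ = 2 into well → W030; (15-1) mod 5 = 4 into the melted columns → 1350.
So row 15 is (W030, 1350, 1.11); porosity = 1.11.

1.11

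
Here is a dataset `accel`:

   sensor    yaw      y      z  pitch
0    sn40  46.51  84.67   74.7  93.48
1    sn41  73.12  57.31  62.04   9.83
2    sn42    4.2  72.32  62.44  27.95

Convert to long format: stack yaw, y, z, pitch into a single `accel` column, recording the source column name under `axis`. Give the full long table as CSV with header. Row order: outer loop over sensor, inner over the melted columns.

Each (sensor, column) pair becomes one row: 3 × 4 = 12 rows.
For example, (sn40, yaw) → accel=46.51.

sensor,axis,accel
sn40,yaw,46.51
sn40,y,84.67
sn40,z,74.7
sn40,pitch,93.48
sn41,yaw,73.12
sn41,y,57.31
sn41,z,62.04
sn41,pitch,9.83
sn42,yaw,4.2
sn42,y,72.32
sn42,z,62.44
sn42,pitch,27.95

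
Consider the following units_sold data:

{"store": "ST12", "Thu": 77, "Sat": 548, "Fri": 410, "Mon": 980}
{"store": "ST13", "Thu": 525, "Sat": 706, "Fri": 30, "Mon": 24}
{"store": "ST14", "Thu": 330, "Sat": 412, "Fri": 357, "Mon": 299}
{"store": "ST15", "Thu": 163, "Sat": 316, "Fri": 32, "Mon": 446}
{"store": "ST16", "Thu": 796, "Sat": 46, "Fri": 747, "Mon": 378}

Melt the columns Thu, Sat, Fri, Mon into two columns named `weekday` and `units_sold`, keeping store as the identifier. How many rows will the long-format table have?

20

5 store values × 4 melted columns = 20 rows.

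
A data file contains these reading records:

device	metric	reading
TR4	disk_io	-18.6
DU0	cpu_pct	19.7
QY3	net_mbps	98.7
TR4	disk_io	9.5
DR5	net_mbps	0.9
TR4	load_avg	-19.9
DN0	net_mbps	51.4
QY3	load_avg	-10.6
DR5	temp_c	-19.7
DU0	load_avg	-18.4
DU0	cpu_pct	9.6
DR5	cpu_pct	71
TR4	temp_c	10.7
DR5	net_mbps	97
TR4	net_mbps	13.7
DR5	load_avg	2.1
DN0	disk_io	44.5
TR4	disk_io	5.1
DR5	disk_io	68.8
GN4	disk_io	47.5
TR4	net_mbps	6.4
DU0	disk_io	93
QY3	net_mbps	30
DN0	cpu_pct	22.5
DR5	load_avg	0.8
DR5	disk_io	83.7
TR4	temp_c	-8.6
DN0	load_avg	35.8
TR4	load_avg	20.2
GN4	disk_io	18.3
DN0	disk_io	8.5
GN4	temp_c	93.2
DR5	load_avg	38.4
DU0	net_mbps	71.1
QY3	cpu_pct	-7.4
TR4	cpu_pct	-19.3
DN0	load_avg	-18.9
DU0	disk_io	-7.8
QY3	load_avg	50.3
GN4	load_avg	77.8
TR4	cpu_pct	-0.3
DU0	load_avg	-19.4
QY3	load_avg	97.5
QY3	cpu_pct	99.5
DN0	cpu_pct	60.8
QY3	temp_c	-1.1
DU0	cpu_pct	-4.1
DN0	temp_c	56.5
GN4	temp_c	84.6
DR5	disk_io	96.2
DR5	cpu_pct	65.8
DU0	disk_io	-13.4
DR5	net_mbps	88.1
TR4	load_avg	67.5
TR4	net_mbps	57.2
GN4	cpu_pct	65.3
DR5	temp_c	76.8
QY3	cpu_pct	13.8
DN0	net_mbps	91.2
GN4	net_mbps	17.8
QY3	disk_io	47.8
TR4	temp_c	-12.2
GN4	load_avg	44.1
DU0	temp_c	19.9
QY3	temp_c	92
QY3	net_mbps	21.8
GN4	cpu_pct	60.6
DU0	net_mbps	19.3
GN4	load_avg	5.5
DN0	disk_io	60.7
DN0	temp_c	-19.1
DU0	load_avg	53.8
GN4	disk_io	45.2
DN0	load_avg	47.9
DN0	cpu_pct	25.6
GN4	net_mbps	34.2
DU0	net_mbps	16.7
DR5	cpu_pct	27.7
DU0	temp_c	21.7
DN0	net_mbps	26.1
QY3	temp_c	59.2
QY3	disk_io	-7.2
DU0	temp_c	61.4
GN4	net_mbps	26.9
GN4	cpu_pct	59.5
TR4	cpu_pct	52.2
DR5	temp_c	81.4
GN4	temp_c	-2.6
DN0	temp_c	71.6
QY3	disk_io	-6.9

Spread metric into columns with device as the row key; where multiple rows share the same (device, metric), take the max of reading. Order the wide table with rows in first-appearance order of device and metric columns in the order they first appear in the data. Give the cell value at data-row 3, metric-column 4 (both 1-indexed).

97.5

With rows in first-appearance order of device, row 3 is device=QY3. metric columns in first-appearance order: disk_io, cpu_pct, net_mbps, load_avg, temp_c; column 4 is load_avg.
Long rows with device=QY3, metric=load_avg: max(-10.6, 50.3, 97.5) = 97.5.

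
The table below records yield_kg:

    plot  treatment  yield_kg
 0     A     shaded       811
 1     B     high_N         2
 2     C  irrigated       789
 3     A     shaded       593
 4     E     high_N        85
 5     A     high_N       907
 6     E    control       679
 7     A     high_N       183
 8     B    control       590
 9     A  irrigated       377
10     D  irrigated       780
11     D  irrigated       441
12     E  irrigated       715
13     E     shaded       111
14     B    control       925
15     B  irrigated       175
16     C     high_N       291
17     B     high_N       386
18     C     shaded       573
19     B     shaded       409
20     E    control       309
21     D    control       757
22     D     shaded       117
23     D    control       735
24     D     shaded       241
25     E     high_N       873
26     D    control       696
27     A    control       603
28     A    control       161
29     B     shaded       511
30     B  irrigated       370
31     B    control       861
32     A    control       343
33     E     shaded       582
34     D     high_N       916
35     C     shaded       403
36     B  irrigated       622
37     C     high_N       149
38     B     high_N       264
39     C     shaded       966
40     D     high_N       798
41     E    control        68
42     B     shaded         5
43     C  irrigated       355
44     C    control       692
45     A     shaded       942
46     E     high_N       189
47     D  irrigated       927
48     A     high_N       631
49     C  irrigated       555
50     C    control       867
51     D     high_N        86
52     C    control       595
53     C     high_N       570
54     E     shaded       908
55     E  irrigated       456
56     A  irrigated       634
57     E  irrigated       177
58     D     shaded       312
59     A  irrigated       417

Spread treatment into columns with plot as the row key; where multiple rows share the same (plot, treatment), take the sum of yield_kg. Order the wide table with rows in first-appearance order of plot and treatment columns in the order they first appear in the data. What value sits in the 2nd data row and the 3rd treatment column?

With rows in first-appearance order of plot, row 2 is plot=B. treatment columns in first-appearance order: shaded, high_N, irrigated, control; column 3 is irrigated.
Long rows with plot=B, treatment=irrigated: 175 + 370 + 622 = 1167.

1167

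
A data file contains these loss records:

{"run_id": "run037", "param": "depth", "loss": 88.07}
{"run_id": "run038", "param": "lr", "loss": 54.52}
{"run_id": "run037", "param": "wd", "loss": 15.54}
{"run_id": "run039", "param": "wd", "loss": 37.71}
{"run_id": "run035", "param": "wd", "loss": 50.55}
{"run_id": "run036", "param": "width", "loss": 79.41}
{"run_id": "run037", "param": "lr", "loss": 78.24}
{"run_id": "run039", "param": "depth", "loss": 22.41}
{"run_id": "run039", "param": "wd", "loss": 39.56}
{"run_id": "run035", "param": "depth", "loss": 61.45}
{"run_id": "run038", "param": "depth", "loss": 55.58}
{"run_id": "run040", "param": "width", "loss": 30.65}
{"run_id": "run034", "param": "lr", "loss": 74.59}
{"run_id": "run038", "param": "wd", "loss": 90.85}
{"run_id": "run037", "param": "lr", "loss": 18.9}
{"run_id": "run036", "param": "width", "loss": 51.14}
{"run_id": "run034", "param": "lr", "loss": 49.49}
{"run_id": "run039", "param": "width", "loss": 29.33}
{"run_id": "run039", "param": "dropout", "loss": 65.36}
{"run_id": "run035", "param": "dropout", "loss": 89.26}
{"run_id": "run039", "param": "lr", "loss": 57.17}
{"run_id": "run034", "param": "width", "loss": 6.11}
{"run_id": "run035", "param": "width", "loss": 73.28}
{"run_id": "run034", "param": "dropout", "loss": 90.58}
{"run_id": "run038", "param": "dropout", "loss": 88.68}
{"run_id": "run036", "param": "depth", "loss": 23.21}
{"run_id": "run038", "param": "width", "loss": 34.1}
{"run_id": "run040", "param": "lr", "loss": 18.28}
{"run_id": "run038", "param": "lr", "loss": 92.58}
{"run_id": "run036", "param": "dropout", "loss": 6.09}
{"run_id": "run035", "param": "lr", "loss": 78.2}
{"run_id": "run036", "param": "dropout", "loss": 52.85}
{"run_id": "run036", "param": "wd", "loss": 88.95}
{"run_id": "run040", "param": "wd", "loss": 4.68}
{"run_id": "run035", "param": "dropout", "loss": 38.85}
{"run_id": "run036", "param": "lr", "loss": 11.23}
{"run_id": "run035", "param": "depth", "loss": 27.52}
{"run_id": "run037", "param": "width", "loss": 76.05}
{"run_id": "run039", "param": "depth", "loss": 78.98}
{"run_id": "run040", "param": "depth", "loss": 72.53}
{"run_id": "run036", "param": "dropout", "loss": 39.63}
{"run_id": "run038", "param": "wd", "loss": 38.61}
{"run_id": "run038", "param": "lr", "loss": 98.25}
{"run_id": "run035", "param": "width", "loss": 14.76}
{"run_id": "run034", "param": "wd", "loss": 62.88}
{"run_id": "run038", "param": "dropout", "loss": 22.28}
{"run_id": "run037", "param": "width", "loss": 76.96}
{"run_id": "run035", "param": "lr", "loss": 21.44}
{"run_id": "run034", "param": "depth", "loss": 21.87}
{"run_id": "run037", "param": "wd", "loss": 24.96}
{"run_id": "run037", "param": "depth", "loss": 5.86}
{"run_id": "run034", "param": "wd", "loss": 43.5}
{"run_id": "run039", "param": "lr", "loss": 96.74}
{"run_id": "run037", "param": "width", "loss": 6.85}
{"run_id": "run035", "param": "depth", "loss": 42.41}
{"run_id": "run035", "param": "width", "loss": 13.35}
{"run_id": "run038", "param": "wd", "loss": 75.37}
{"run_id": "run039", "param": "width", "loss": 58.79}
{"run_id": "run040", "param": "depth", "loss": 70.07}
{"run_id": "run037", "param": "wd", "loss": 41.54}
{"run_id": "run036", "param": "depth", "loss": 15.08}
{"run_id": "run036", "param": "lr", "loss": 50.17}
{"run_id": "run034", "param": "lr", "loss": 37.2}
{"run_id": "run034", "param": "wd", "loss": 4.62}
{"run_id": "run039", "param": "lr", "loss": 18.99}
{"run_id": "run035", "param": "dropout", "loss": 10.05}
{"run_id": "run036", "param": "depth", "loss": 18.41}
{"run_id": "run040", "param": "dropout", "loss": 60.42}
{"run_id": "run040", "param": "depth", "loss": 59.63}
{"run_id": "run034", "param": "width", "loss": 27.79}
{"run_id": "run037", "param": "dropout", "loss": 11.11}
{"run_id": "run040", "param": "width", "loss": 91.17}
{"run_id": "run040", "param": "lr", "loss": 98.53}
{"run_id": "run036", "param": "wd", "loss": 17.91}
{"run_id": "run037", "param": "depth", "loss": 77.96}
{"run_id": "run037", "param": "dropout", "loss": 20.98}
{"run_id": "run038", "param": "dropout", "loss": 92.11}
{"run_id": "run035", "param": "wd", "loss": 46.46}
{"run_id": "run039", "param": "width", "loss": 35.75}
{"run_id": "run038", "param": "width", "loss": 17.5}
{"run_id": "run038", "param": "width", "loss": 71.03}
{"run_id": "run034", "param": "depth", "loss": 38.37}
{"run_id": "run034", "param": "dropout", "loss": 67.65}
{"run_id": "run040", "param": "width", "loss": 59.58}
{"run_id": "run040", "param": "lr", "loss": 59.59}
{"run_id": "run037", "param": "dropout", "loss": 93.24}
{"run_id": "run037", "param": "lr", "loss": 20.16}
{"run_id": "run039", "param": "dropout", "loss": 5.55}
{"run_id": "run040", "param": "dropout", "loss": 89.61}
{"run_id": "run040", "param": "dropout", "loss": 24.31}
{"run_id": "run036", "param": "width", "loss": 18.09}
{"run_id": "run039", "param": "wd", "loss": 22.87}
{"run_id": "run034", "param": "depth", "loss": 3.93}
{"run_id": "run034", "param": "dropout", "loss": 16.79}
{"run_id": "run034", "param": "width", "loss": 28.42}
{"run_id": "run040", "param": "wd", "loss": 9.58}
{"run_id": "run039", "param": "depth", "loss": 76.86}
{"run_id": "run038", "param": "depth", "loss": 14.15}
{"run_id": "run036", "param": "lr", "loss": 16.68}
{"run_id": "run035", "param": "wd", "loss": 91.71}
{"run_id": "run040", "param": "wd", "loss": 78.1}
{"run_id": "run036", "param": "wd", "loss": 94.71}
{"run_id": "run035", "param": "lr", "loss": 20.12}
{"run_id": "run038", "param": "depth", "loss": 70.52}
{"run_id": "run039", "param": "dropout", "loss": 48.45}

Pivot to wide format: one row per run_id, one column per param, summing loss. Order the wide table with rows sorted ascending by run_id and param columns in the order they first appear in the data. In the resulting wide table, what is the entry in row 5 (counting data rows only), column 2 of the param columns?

245.35

With rows sorted ascending by run_id, row 5 is run_id=run038. param columns in first-appearance order: depth, lr, wd, width, dropout; column 2 is lr.
Long rows with run_id=run038, param=lr: 54.52 + 92.58 + 98.25 = 245.35.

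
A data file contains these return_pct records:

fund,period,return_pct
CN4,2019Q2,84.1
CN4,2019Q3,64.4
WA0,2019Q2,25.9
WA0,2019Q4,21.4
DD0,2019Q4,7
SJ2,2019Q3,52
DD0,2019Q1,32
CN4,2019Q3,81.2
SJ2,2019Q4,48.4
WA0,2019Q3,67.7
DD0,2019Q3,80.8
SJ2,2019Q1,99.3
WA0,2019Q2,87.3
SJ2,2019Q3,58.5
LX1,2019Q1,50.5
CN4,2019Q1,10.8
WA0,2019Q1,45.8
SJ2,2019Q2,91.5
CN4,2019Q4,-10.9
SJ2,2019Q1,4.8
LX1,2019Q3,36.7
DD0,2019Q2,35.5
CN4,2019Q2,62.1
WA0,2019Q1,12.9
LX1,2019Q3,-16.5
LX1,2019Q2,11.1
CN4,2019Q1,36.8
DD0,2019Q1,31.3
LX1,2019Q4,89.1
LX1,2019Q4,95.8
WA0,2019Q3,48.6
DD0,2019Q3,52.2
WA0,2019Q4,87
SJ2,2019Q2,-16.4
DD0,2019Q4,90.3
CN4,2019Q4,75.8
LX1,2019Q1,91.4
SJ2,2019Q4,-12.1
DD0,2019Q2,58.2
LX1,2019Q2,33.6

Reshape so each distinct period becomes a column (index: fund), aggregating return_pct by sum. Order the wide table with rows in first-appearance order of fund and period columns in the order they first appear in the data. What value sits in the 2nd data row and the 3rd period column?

108.4

With rows in first-appearance order of fund, row 2 is fund=WA0. period columns in first-appearance order: 2019Q2, 2019Q3, 2019Q4, 2019Q1; column 3 is 2019Q4.
Long rows with fund=WA0, period=2019Q4: 21.4 + 87 = 108.4.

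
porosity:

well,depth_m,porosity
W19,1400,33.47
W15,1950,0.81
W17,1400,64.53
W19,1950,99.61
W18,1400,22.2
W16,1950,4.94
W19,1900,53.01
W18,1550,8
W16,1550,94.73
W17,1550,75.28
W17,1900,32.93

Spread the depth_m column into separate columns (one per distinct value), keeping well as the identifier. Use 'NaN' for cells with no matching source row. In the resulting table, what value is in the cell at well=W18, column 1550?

8

The long row with well=W18, depth_m=1550 has porosity=8.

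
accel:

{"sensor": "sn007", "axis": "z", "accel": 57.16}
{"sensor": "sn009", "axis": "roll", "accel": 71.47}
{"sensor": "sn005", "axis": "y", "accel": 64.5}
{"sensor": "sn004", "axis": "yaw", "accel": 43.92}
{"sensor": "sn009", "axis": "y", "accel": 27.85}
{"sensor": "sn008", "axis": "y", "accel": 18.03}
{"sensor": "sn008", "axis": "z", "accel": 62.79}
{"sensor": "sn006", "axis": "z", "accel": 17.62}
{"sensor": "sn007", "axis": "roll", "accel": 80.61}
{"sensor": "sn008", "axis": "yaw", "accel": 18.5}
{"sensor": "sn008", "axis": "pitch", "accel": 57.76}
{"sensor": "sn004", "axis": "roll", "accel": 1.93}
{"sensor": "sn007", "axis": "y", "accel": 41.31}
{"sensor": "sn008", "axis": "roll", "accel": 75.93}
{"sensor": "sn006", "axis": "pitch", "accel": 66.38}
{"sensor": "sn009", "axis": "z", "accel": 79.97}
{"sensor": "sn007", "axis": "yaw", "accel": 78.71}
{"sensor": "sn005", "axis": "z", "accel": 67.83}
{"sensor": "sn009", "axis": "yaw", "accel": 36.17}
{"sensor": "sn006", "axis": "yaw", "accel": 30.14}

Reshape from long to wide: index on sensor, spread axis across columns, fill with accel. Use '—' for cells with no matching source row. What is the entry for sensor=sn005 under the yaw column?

—

No long-format row has sensor=sn005 and axis=yaw, so the cell is —.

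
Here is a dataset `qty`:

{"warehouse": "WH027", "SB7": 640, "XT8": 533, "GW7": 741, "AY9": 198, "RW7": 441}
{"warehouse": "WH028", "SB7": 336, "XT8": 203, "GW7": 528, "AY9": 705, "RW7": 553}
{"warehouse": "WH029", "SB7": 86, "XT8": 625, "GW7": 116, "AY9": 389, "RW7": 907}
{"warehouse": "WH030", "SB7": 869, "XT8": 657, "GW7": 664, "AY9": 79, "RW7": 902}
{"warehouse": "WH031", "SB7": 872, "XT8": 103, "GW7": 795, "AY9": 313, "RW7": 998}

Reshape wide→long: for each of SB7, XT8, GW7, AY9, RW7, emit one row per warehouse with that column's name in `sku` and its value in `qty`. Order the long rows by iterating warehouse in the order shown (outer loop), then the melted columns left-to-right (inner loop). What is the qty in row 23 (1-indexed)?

25 rows total (5 × 5). Row 23: index ⌊(23-1)/5⌋ = 4 into warehouse → WH031; (23-1) mod 5 = 2 into the melted columns → GW7.
So row 23 is (WH031, GW7, 795); qty = 795.

795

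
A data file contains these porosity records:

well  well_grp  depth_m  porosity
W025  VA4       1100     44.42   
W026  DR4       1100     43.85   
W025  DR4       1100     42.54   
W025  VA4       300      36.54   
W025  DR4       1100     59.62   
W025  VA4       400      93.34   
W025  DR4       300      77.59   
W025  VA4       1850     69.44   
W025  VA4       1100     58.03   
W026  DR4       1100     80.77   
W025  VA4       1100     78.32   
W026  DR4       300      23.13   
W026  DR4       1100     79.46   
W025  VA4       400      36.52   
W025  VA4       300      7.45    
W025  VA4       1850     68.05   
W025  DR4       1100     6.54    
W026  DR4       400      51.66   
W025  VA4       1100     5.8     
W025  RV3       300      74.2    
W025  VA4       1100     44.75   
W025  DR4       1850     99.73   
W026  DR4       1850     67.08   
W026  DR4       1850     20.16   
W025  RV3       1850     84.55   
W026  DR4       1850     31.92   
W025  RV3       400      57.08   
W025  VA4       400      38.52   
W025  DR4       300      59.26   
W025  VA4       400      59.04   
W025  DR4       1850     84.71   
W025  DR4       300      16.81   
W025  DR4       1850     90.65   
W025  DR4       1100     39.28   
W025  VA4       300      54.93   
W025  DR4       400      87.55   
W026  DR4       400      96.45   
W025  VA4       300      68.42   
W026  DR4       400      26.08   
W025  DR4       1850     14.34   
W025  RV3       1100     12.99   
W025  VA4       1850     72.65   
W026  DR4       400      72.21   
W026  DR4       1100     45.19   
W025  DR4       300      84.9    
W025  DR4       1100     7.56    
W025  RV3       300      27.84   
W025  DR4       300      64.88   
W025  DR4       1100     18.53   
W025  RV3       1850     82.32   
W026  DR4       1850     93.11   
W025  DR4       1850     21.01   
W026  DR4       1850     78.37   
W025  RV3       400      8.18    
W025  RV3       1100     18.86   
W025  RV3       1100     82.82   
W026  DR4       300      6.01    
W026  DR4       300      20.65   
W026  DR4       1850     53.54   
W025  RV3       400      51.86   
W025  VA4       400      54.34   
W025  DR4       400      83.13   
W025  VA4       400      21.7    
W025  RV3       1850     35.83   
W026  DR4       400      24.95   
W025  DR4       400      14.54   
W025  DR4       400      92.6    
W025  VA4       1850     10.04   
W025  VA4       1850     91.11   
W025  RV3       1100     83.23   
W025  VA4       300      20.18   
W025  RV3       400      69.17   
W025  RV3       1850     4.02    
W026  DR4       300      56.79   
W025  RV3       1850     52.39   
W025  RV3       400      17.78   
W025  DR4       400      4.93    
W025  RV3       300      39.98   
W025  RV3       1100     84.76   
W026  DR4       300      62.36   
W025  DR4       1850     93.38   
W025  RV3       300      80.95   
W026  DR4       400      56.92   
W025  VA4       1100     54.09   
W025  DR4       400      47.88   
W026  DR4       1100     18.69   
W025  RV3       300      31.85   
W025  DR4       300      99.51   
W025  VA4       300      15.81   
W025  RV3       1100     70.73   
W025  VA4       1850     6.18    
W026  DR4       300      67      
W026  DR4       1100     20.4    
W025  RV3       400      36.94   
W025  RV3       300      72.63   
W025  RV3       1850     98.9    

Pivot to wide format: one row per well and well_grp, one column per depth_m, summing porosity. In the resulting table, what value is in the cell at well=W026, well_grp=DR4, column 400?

328.27

Rows with well=W026, well_grp=DR4 and depth_m=400: porosity values are 51.66, 96.45, 26.08, 72.21, 24.95, 56.92.
51.66 + 96.45 + 26.08 + 72.21 + 24.95 + 56.92 = 328.27.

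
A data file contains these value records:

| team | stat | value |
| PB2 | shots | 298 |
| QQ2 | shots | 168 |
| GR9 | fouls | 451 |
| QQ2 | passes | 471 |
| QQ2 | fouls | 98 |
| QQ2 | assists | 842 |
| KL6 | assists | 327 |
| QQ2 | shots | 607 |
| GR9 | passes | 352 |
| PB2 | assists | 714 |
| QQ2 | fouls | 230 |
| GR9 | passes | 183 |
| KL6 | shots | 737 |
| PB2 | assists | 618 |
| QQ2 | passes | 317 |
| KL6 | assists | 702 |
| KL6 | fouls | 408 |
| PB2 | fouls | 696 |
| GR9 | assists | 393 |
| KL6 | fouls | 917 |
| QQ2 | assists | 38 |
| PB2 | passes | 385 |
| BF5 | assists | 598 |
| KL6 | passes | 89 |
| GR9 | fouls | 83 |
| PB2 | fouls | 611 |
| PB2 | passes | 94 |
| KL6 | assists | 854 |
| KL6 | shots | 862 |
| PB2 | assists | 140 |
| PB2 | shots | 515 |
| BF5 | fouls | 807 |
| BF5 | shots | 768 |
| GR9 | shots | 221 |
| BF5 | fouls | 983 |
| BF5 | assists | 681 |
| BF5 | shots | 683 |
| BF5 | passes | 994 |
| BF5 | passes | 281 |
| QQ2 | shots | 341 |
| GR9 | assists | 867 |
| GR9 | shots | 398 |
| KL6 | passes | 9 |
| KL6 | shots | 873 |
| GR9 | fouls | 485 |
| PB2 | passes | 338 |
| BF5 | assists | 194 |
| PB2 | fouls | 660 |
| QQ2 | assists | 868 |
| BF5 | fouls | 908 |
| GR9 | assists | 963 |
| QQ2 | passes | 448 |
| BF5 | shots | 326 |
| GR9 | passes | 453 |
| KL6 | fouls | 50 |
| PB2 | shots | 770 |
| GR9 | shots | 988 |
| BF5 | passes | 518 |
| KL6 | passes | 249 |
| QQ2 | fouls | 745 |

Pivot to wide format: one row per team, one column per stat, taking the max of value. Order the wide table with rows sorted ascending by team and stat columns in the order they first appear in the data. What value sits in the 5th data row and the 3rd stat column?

With rows sorted ascending by team, row 5 is team=QQ2. stat columns in first-appearance order: shots, fouls, passes, assists; column 3 is passes.
Long rows with team=QQ2, stat=passes: max(471, 317, 448) = 471.

471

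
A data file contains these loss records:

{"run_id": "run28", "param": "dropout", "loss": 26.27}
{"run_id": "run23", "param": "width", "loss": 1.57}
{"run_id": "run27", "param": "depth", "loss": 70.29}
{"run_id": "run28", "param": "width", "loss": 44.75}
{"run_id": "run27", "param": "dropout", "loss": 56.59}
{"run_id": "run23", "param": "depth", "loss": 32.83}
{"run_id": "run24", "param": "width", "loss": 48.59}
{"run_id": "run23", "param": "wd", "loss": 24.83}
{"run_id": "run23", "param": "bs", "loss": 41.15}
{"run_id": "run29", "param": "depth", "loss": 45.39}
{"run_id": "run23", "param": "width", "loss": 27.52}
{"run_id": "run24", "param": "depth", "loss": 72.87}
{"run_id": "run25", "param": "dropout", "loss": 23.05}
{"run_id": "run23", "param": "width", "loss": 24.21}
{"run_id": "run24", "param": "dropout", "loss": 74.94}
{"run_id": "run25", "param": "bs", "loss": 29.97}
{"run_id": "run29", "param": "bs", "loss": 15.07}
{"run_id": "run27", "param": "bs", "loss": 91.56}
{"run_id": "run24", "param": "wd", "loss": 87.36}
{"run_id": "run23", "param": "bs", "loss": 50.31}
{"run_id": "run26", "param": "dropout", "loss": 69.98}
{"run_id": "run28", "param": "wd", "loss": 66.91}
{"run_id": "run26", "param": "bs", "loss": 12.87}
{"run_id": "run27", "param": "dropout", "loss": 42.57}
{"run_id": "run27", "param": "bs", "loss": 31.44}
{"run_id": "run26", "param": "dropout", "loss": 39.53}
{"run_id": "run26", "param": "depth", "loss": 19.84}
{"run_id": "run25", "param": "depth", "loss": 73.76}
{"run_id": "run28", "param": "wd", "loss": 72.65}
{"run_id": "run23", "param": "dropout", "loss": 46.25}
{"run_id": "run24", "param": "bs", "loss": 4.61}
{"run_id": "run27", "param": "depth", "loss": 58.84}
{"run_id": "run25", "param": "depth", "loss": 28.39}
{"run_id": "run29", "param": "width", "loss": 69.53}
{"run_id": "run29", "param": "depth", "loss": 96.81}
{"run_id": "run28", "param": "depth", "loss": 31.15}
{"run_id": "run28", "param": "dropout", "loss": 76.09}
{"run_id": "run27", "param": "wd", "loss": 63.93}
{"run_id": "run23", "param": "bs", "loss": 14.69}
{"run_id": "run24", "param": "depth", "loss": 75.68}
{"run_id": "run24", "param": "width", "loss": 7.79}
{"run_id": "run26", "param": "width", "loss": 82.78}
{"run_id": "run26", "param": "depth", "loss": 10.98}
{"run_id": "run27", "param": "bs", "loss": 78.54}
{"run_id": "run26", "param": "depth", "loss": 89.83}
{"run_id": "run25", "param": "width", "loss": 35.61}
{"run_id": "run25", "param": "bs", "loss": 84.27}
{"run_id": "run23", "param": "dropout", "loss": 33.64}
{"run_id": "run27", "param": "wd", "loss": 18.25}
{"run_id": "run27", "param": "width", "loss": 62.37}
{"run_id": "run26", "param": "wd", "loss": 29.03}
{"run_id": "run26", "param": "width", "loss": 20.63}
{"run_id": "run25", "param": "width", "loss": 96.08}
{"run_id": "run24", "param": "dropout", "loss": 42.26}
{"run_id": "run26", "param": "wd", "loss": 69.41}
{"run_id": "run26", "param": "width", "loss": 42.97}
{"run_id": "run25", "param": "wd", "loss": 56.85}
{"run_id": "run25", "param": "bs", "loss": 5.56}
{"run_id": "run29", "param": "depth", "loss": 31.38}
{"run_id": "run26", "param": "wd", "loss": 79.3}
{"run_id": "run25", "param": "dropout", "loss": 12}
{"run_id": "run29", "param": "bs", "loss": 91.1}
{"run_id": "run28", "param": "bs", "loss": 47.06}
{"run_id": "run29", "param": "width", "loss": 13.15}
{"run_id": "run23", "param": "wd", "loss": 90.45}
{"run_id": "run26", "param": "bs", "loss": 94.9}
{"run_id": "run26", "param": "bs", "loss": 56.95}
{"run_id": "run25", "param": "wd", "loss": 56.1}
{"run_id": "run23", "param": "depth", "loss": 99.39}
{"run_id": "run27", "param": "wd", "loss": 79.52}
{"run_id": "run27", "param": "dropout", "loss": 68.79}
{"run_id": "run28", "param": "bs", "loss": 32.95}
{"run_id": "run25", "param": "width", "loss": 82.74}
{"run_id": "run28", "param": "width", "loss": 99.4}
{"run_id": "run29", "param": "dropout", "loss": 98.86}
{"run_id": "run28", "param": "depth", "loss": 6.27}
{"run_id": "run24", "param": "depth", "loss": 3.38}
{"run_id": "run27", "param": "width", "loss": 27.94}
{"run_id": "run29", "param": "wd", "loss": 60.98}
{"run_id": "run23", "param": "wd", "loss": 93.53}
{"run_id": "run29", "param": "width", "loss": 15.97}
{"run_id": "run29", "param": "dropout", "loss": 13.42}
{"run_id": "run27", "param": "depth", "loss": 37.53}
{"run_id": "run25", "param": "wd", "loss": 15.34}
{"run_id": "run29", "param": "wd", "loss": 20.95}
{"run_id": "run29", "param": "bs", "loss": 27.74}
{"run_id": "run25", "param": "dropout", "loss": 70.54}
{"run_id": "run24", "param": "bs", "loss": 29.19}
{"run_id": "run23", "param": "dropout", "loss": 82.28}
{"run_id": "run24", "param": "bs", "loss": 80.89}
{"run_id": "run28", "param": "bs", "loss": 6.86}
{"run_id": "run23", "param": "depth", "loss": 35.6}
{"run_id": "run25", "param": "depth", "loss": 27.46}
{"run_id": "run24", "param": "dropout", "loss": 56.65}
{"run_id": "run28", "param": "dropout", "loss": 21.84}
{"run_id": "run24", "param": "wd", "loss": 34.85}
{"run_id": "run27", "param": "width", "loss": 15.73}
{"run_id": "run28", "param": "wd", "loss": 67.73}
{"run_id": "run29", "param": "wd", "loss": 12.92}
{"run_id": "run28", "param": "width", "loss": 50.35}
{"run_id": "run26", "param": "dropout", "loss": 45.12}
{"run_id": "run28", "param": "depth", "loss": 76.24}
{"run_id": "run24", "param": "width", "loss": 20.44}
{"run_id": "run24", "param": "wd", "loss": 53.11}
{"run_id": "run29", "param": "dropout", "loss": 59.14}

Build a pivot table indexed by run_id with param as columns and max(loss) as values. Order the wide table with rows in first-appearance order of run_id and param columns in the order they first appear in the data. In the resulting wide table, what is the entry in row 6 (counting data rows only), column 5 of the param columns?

84.27

With rows in first-appearance order of run_id, row 6 is run_id=run25. param columns in first-appearance order: dropout, width, depth, wd, bs; column 5 is bs.
Long rows with run_id=run25, param=bs: max(29.97, 84.27, 5.56) = 84.27.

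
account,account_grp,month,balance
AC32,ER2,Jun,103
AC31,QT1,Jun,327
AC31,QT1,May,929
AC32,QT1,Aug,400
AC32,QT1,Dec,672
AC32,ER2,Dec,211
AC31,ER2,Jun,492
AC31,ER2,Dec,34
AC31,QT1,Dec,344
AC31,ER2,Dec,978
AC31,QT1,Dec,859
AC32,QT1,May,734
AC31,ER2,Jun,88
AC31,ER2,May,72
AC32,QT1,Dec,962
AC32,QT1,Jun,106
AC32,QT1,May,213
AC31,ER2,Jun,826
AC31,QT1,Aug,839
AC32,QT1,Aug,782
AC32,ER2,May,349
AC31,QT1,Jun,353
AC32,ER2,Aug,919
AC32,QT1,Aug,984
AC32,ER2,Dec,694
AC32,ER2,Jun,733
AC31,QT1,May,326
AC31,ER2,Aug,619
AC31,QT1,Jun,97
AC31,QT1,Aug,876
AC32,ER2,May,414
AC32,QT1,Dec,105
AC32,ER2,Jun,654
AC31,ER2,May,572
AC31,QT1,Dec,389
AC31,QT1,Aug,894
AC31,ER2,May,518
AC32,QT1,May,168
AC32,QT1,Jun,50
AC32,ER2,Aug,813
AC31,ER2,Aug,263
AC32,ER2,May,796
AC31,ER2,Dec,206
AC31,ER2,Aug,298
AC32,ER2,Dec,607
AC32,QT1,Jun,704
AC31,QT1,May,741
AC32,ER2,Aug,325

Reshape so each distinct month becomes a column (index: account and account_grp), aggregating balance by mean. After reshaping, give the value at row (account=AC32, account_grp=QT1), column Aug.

Rows with account=AC32, account_grp=QT1 and month=Aug: balance values are 400, 782, 984.
(400 + 782 + 984) / 3 = 722.

722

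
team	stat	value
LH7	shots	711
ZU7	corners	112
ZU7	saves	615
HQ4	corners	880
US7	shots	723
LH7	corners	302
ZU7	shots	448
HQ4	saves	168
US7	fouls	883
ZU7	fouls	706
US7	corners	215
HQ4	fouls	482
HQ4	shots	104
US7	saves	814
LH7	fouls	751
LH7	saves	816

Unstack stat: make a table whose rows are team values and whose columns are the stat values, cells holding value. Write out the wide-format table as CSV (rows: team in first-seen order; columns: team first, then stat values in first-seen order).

team,shots,corners,saves,fouls
LH7,711,302,816,751
ZU7,448,112,615,706
HQ4,104,880,168,482
US7,723,215,814,883

Columns: team plus the 4 distinct stat values (shots, corners, saves, fouls).
For example, row LH7 column shots takes value=711 from the long row (LH7, shots).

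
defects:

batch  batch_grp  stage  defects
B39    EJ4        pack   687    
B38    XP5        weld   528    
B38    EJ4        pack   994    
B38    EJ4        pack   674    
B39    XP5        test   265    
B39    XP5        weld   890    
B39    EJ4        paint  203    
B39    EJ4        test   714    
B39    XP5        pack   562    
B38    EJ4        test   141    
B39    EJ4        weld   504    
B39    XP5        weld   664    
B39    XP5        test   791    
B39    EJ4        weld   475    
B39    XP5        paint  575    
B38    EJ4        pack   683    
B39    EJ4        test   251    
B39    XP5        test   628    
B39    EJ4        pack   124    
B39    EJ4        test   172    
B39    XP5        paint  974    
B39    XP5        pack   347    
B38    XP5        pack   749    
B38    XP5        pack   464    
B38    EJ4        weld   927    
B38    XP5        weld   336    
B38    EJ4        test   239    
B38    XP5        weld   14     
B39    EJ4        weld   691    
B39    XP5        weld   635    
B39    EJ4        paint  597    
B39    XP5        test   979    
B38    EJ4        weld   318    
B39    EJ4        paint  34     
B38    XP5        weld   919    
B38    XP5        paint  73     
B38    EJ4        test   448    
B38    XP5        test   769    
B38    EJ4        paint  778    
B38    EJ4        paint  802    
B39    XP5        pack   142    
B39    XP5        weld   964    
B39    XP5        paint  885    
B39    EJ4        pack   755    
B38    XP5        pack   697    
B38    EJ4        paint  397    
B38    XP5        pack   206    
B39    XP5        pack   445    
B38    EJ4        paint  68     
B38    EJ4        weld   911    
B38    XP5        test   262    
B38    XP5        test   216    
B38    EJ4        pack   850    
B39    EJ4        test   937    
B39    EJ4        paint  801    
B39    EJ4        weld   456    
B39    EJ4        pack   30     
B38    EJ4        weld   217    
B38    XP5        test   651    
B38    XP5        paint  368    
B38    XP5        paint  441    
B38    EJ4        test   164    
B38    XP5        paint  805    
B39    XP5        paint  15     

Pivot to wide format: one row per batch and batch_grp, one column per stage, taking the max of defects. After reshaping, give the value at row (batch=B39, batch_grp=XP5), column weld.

964

Rows with batch=B39, batch_grp=XP5 and stage=weld: defects values are 890, 664, 635, 964.
max(890, 664, 635, 964) = 964.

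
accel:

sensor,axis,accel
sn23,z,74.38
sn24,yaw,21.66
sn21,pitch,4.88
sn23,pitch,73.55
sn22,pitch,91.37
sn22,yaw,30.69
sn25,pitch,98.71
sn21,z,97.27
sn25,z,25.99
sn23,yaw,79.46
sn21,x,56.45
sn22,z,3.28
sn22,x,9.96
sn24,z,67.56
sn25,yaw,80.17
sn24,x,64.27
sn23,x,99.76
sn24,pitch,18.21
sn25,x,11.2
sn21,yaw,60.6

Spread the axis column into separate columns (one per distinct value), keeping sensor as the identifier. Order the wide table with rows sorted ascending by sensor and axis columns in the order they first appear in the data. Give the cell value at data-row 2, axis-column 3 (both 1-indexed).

91.37

With rows sorted ascending by sensor, row 2 is sensor=sn22. axis columns in first-appearance order: z, yaw, pitch, x; column 3 is pitch.
Long rows with sensor=sn22, axis=pitch: accel = 91.37.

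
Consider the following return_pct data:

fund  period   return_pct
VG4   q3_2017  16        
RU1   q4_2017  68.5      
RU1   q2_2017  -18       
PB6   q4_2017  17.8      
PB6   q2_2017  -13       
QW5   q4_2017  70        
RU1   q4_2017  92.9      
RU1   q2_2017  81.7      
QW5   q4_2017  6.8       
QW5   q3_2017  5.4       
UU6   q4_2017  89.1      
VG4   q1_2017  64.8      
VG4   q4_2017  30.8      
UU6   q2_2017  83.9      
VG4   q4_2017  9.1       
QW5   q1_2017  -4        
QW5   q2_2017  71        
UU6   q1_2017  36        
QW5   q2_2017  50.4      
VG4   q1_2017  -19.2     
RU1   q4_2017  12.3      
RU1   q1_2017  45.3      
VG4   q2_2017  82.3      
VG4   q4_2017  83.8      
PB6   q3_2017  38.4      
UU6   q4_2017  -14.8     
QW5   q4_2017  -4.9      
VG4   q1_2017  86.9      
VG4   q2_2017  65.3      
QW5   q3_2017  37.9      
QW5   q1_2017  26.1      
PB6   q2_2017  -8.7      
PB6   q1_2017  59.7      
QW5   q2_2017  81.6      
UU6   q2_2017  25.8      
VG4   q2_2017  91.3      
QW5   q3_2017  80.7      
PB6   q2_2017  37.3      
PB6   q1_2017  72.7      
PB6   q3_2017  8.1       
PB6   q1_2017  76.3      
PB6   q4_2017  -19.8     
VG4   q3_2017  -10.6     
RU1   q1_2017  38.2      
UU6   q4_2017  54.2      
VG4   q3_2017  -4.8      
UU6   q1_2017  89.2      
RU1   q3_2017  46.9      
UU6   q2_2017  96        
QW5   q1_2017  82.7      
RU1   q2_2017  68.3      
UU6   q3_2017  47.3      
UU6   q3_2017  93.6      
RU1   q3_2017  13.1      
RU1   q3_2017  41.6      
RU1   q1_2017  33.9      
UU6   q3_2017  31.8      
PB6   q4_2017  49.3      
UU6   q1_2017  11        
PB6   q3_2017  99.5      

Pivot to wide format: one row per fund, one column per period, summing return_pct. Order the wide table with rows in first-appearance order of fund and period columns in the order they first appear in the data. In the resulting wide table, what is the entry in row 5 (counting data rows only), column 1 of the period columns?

172.7

With rows in first-appearance order of fund, row 5 is fund=UU6. period columns in first-appearance order: q3_2017, q4_2017, q2_2017, q1_2017; column 1 is q3_2017.
Long rows with fund=UU6, period=q3_2017: 47.3 + 93.6 + 31.8 = 172.7.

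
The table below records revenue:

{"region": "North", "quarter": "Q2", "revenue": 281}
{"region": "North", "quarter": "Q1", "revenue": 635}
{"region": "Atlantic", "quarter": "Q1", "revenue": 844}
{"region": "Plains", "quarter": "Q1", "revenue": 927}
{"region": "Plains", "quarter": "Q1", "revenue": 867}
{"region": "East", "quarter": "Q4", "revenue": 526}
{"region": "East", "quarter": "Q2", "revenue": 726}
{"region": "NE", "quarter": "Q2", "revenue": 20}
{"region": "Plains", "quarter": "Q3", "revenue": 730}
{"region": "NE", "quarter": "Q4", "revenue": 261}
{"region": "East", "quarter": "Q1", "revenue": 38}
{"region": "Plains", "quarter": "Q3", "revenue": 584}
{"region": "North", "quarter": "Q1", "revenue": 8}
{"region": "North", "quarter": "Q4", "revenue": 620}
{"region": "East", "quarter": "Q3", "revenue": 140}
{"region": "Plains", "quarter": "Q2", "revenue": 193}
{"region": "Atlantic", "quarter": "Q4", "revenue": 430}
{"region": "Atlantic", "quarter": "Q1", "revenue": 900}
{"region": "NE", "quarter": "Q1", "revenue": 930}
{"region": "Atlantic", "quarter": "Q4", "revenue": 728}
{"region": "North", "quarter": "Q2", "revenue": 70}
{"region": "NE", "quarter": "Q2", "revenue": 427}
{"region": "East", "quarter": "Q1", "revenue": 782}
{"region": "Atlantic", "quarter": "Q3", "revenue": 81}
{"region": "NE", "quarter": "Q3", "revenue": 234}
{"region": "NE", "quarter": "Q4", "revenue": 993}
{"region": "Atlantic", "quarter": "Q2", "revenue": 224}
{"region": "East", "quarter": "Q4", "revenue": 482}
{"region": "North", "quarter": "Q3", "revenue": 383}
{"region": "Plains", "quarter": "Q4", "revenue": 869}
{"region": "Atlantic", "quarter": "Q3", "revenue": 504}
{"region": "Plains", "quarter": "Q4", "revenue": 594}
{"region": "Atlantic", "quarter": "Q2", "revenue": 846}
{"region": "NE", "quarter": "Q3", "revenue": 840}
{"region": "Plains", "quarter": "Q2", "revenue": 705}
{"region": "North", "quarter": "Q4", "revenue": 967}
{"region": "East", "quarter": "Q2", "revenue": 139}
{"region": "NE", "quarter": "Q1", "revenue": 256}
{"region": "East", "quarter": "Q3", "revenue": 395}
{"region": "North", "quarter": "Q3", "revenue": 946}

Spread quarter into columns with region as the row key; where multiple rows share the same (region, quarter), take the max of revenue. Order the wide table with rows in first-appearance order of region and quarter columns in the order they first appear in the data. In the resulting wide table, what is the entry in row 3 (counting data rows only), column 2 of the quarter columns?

With rows in first-appearance order of region, row 3 is region=Plains. quarter columns in first-appearance order: Q2, Q1, Q4, Q3; column 2 is Q1.
Long rows with region=Plains, quarter=Q1: max(927, 867) = 927.

927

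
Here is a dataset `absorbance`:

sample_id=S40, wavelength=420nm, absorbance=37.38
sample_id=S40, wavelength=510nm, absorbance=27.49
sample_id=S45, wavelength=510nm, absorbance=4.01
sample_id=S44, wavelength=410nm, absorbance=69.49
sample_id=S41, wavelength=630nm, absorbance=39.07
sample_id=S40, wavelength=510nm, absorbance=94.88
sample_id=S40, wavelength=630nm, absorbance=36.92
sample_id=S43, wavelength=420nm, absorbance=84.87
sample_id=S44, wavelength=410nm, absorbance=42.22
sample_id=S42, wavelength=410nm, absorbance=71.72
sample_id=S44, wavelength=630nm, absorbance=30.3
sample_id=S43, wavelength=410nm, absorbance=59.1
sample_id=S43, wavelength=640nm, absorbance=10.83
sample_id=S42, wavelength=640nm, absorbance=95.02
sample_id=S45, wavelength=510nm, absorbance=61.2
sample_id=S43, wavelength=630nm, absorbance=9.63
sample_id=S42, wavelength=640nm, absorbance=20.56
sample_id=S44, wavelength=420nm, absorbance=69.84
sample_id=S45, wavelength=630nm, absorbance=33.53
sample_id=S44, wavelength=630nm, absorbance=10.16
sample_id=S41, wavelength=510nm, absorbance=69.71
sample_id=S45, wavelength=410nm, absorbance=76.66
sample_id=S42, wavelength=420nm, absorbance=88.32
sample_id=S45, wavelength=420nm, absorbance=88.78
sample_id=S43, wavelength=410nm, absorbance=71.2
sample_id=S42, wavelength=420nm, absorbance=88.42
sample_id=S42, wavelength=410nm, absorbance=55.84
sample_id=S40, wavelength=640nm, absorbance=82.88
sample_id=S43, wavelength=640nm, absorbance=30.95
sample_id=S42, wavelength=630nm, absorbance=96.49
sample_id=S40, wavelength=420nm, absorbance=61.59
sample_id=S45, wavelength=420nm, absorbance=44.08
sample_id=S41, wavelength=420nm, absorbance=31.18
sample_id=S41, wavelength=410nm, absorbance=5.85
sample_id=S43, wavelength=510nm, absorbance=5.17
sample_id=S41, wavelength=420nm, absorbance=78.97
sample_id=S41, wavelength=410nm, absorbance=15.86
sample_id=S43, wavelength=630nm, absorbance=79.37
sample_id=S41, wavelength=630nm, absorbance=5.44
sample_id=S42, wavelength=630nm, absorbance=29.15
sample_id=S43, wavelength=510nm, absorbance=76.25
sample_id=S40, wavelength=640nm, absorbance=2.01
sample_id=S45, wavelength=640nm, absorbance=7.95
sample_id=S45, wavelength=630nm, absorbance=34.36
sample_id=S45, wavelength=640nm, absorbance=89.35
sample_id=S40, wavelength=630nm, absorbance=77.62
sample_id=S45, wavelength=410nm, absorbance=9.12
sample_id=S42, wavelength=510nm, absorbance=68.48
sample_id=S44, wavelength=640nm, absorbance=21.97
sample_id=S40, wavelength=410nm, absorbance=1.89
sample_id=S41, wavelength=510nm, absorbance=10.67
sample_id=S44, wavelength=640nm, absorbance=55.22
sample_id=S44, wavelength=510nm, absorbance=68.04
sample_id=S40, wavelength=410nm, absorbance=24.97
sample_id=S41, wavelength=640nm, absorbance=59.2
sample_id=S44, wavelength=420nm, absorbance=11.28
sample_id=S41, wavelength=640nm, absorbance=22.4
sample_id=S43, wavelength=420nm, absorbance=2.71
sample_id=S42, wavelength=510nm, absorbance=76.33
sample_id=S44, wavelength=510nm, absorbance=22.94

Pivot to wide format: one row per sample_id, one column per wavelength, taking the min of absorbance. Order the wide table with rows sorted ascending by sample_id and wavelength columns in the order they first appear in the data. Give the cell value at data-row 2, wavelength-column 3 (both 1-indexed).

With rows sorted ascending by sample_id, row 2 is sample_id=S41. wavelength columns in first-appearance order: 420nm, 510nm, 410nm, 630nm, 640nm; column 3 is 410nm.
Long rows with sample_id=S41, wavelength=410nm: min(5.85, 15.86) = 5.85.

5.85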